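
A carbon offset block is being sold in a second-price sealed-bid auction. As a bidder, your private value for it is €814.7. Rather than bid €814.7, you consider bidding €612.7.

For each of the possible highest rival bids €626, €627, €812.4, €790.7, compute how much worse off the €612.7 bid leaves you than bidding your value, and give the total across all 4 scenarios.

€402.7

The deviation costs you only when the competing bid falls strictly between €612.7 and €814.7; elsewhere both bids give the same outcome.
€626: truthful payoff €188.7, deviation payoff €0 → loss €188.7.
€627: truthful payoff €187.7, deviation payoff €0 → loss €187.7.
€812.4: truthful payoff €2.3, deviation payoff €0 → loss €2.3.
€790.7: truthful payoff €24, deviation payoff €0 → loss €24.
Total loss = €188.7 + €187.7 + €2.3 + €24 = €402.7.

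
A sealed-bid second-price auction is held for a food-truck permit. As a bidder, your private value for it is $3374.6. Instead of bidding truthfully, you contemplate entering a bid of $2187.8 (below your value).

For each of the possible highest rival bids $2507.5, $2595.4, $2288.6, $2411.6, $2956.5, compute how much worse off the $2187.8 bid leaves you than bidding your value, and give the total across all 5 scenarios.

$4113.4

The deviation costs you only when the competing bid falls strictly between $2187.8 and $3374.6; elsewhere both bids give the same outcome.
$2507.5: truthful payoff $867.1, deviation payoff $0 → loss $867.1.
$2595.4: truthful payoff $779.2, deviation payoff $0 → loss $779.2.
$2288.6: truthful payoff $1086, deviation payoff $0 → loss $1086.
$2411.6: truthful payoff $963, deviation payoff $0 → loss $963.
$2956.5: truthful payoff $418.1, deviation payoff $0 → loss $418.1.
Total loss = $867.1 + $779.2 + $1086 + $963 + $418.1 = $4113.4.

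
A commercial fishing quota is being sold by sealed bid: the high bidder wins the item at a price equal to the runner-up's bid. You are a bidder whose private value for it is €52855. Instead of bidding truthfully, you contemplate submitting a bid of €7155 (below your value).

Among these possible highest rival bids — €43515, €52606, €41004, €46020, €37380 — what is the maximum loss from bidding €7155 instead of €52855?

€43515: truthful gives €9340, deviation gives €0 → loss €9340.
€52606: truthful gives €249, deviation gives €0 → loss €249.
€41004: truthful gives €11851, deviation gives €0 → loss €11851.
€46020: truthful gives €6835, deviation gives €0 → loss €6835.
€37380: truthful gives €15475, deviation gives €0 → loss €15475.
Maximum loss: €15475.

€15475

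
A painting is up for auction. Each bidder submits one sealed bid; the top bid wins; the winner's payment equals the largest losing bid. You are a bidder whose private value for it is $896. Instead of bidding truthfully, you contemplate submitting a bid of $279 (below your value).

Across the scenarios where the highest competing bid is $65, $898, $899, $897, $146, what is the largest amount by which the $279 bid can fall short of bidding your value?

$65: same outcome either way → loss $0.
$898: same outcome either way → loss $0.
$899: same outcome either way → loss $0.
$897: same outcome either way → loss $0.
$146: same outcome either way → loss $0.
Maximum loss: $0.

$0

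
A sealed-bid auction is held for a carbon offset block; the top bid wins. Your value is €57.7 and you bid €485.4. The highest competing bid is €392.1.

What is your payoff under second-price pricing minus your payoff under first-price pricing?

You have the highest bid, so you win under either rule.
Second-price: pay €392.1 → payoff −€334.4.
First-price: pay your own bid €485.4 → payoff −€427.7.
Difference = −€334.4 − (−€427.7) = €93.3.

€93.3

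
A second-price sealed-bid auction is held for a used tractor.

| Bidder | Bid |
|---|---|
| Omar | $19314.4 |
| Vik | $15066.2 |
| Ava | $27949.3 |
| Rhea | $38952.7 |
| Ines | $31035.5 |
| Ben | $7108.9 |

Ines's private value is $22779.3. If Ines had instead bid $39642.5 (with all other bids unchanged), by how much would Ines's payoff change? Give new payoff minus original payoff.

−$16173.4

The highest bid among the other bidders is $38952.7; Ines's bid doesn't change that.
Original bid $31035.5: Ines is not highest (top rival bid is $38952.7); payoff $0.
Alternative bid $39642.5: Ines is highest, pays the top rival bid $38952.7; payoff $22779.3 − $38952.7 = −$16173.4.
Change in payoff = −$16173.4 − ($0) = −$16173.4.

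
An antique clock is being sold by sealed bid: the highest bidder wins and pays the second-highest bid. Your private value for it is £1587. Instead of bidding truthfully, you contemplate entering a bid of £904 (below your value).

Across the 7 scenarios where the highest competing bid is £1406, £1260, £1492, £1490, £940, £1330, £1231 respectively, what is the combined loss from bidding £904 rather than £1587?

£1960

The deviation costs you only when the competing bid falls strictly between £904 and £1587; elsewhere both bids give the same outcome.
£1406: truthful payoff £181, deviation payoff £0 → loss £181.
£1260: truthful payoff £327, deviation payoff £0 → loss £327.
£1492: truthful payoff £95, deviation payoff £0 → loss £95.
£1490: truthful payoff £97, deviation payoff £0 → loss £97.
£940: truthful payoff £647, deviation payoff £0 → loss £647.
£1330: truthful payoff £257, deviation payoff £0 → loss £257.
£1231: truthful payoff £356, deviation payoff £0 → loss £356.
Total loss = £181 + £327 + £95 + £97 + £647 + £257 + £356 = £1960.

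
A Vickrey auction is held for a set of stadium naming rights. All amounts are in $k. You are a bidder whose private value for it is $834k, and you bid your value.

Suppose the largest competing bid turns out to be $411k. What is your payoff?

$423k

Your bid $834k exceeds the highest competing bid $411k, so you win.
In a second-price auction the winner pays the second-highest bid, $411k.
Payoff = value − price = $834k − $411k = $423k.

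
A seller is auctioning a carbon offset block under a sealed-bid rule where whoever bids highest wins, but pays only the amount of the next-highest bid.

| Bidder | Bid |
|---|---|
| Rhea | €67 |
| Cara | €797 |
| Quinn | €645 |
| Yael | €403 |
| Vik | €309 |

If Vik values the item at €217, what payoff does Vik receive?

Highest bid: Cara at €797, so Cara wins.
Second-highest bid: Quinn at €645 — that is the price the winner pays.
Vik did not win, so Vik pays nothing and receives nothing: payoff €0.

€0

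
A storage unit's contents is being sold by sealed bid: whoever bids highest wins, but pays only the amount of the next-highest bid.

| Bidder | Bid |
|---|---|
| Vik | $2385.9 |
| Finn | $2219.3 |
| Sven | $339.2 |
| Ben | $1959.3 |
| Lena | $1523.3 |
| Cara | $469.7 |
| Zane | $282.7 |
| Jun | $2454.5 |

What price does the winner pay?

$2385.9

Highest bid: Jun at $2454.5, so Jun wins.
Second-highest bid: Vik at $2385.9 — that is the price the winner pays.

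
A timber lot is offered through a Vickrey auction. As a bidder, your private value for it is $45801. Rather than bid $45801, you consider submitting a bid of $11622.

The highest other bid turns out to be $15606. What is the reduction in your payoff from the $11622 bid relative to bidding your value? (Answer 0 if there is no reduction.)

Bidding your value $45801: you win (since $45801 > $15606) and pay $15606. Payoff $30195.
Bidding $11622: you lose. Payoff $0.
The competing bid $15606 lies between your shaded bid and your value, so underbidding forfeits an item you could have won at a profitable price.
Loss from deviating = $30195 − ($0) = $30195.

$30195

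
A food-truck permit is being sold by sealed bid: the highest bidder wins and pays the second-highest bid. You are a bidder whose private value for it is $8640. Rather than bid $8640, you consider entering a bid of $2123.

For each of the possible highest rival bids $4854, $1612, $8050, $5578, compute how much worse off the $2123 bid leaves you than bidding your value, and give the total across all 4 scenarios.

The deviation costs you only when the competing bid falls strictly between $2123 and $8640; elsewhere both bids give the same outcome.
$4854: truthful payoff $3786, deviation payoff $0 → loss $3786.
$1612: outcomes coincide → loss $0.
$8050: truthful payoff $590, deviation payoff $0 → loss $590.
$5578: truthful payoff $3062, deviation payoff $0 → loss $3062.
Total loss = $3786 + $590 + $3062 = $7438.

$7438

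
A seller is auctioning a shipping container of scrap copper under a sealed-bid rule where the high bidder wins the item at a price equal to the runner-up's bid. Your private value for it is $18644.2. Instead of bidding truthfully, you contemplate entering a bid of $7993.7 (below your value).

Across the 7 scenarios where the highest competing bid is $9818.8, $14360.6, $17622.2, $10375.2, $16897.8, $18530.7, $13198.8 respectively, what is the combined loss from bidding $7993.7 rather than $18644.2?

$29705.3

The deviation costs you only when the competing bid falls strictly between $7993.7 and $18644.2; elsewhere both bids give the same outcome.
$9818.8: truthful payoff $8825.4, deviation payoff $0 → loss $8825.4.
$14360.6: truthful payoff $4283.6, deviation payoff $0 → loss $4283.6.
$17622.2: truthful payoff $1022, deviation payoff $0 → loss $1022.
$10375.2: truthful payoff $8269, deviation payoff $0 → loss $8269.
$16897.8: truthful payoff $1746.4, deviation payoff $0 → loss $1746.4.
$18530.7: truthful payoff $113.5, deviation payoff $0 → loss $113.5.
$13198.8: truthful payoff $5445.4, deviation payoff $0 → loss $5445.4.
Total loss = $8825.4 + $4283.6 + $1022 + $8269 + $1746.4 + $113.5 + $5445.4 = $29705.3.
Because the price is fixed by the runner-up's bid, deviating from your value can only change a good outcome into a bad one — never the reverse.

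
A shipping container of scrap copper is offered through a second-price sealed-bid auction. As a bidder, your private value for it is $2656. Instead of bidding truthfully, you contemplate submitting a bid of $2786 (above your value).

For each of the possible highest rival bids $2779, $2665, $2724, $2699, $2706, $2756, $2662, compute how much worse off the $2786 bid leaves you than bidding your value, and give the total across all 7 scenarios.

The deviation costs you only when the competing bid falls strictly between $2656 and $2786; elsewhere both bids give the same outcome.
$2779: truthful payoff $0, deviation payoff −$123 → loss $123.
$2665: truthful payoff $0, deviation payoff −$9 → loss $9.
$2724: truthful payoff $0, deviation payoff −$68 → loss $68.
$2699: truthful payoff $0, deviation payoff −$43 → loss $43.
$2706: truthful payoff $0, deviation payoff −$50 → loss $50.
$2756: truthful payoff $0, deviation payoff −$100 → loss $100.
$2662: truthful payoff $0, deviation payoff −$6 → loss $6.
Total loss = $123 + $9 + $68 + $43 + $50 + $100 + $6 = $399.

$399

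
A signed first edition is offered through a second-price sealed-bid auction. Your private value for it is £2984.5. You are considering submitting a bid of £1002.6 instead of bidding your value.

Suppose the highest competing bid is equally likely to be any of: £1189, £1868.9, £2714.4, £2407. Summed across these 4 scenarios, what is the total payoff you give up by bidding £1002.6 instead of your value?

£3758.7

The deviation costs you only when the competing bid falls strictly between £1002.6 and £2984.5; elsewhere both bids give the same outcome.
£1189: truthful payoff £1795.5, deviation payoff £0 → loss £1795.5.
£1868.9: truthful payoff £1115.6, deviation payoff £0 → loss £1115.6.
£2714.4: truthful payoff £270.1, deviation payoff £0 → loss £270.1.
£2407: truthful payoff £577.5, deviation payoff £0 → loss £577.5.
Total loss = £1795.5 + £1115.6 + £270.1 + £577.5 = £3758.7.
Because the price is fixed by the runner-up's bid, deviating from your value can only change a good outcome into a bad one — never the reverse.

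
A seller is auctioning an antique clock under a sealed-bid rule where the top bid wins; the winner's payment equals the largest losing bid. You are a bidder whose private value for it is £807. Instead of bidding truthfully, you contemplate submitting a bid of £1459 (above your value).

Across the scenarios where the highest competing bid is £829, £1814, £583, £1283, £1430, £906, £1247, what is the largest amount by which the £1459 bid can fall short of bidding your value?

£623

£829: truthful gives £0, deviation gives −£22 → loss £22.
£1814: same outcome either way → loss £0.
£583: same outcome either way → loss £0.
£1283: truthful gives £0, deviation gives −£476 → loss £476.
£1430: truthful gives £0, deviation gives −£623 → loss £623.
£906: truthful gives £0, deviation gives −£99 → loss £99.
£1247: truthful gives £0, deviation gives −£440 → loss £440.
Maximum loss: £623.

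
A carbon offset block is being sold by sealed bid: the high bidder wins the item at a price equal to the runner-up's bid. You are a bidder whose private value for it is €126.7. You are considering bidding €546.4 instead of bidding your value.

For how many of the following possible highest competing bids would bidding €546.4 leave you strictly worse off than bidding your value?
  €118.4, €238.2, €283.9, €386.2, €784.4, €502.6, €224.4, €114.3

The deviation hurts exactly when the highest competing bid lies strictly between €126.7 and €546.4 — overbidding then wins at a price above your value.
€118.4: below both → same outcome either way.
€238.2: inside the interval → strictly worse (loss €111.5).
€283.9: inside the interval → strictly worse (loss €157.2).
€386.2: inside the interval → strictly worse (loss €259.5).
€784.4: above both → same outcome either way.
€502.6: inside the interval → strictly worse (loss €375.9).
€224.4: inside the interval → strictly worse (loss €97.7).
€114.3: below both → same outcome either way.
Count: 5.

5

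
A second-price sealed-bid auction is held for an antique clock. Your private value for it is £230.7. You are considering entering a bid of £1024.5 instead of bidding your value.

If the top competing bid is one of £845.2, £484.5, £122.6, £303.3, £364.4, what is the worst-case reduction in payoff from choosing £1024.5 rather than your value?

£845.2: truthful gives £0, deviation gives −£614.5 → loss £614.5.
£484.5: truthful gives £0, deviation gives −£253.8 → loss £253.8.
£122.6: same outcome either way → loss £0.
£303.3: truthful gives £0, deviation gives −£72.6 → loss £72.6.
£364.4: truthful gives £0, deviation gives −£133.7 → loss £133.7.
Maximum loss: £614.5.

£614.5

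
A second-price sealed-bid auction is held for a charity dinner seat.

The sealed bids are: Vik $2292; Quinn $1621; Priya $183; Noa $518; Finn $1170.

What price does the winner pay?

$1621

Highest bid: Vik at $2292, so Vik wins.
Second-highest bid: Quinn at $1621 — that is the price the winner pays.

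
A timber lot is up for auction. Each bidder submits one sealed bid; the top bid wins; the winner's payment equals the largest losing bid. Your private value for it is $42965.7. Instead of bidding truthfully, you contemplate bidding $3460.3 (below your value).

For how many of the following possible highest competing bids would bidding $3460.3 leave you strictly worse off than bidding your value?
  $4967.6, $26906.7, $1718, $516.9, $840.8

2

The deviation hurts exactly when the highest competing bid lies strictly between $3460.3 and $42965.7 — underbidding then forfeits a profitable win.
$4967.6: inside the interval → strictly worse (loss $37998.1).
$26906.7: inside the interval → strictly worse (loss $16059).
$1718: below both → same outcome either way.
$516.9: below both → same outcome either way.
$840.8: below both → same outcome either way.
Count: 2.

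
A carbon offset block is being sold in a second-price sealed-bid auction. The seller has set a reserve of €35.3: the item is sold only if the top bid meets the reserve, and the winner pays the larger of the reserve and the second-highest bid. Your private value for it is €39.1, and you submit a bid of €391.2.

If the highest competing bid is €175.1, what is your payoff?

−€136

Your bid €391.2 is the highest and exceeds the reserve.
Price = max(second-highest bid, reserve) = max(€175.1, €35.3) = €175.1.
Payoff = €39.1 − €175.1 = −€136.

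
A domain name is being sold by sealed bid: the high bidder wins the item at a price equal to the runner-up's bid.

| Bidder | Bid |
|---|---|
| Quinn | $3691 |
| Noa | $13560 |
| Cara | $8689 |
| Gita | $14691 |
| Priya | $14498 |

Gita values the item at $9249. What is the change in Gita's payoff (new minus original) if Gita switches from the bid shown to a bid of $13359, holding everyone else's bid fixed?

The highest bid among the other bidders is $14498; Gita's bid doesn't change that.
Original bid $14691: Gita is highest, pays the top rival bid $14498; payoff $9249 − $14498 = −$5249.
Alternative bid $13359: Gita is not highest (top rival bid is $14498); payoff $0.
Change in payoff = $0 − (−$5249) = $5249.

$5249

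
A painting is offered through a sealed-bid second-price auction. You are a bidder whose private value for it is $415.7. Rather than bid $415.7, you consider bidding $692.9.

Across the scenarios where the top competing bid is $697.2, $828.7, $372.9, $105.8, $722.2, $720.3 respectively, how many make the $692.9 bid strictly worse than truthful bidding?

0

The deviation hurts exactly when the highest competing bid lies strictly between $415.7 and $692.9 — overbidding then wins at a price above your value.
$697.2: above both → same outcome either way.
$828.7: above both → same outcome either way.
$372.9: below both → same outcome either way.
$105.8: below both → same outcome either way.
$722.2: above both → same outcome either way.
$720.3: above both → same outcome either way.
Count: 0.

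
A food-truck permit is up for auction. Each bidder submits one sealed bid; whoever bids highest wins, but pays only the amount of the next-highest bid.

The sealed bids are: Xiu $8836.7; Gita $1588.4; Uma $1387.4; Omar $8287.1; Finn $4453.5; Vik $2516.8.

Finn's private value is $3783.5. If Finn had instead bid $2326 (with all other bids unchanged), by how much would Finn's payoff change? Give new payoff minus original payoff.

$0

The highest bid among the other bidders is $8836.7; Finn's bid doesn't change that.
Original bid $4453.5: Finn is not highest (top rival bid is $8836.7); payoff $0.
Alternative bid $2326: Finn is not highest (top rival bid is $8836.7); payoff $0.
Change in payoff = $0 − ($0) = $0.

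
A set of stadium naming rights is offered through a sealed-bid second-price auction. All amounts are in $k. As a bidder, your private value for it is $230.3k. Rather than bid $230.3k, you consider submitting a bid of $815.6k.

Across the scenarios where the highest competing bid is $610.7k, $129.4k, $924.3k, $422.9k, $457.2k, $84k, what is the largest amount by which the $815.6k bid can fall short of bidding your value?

$380.4k

$610.7k: truthful gives $0k, deviation gives −$380.4k → loss $380.4k.
$129.4k: same outcome either way → loss $0k.
$924.3k: same outcome either way → loss $0k.
$422.9k: truthful gives $0k, deviation gives −$192.6k → loss $192.6k.
$457.2k: truthful gives $0k, deviation gives −$226.9k → loss $226.9k.
$84k: same outcome either way → loss $0k.
Maximum loss: $380.4k.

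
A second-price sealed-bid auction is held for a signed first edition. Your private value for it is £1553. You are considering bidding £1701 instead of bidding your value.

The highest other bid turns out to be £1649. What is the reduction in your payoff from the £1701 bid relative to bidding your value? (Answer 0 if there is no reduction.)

Bidding your value £1553: you lose (since £1553 < £1649). Payoff £0.
Bidding £1701: you win and pay £1649. Payoff £1553 − £1649 = −£96.
The competing bid £1649 lies between your value and your inflated bid, so overbidding wins an item priced above your value.
Loss from deviating = £0 − (−£96) = £96.
Truthful bidding weakly dominates here: raising your bid can only win items priced above your value, and lowering it can only forfeit items priced below.

£96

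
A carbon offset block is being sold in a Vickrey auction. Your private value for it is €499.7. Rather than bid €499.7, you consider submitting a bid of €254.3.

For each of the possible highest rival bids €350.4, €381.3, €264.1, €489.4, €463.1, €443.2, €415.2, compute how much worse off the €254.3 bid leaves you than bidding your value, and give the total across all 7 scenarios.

The deviation costs you only when the competing bid falls strictly between €254.3 and €499.7; elsewhere both bids give the same outcome.
€350.4: truthful payoff €149.3, deviation payoff €0 → loss €149.3.
€381.3: truthful payoff €118.4, deviation payoff €0 → loss €118.4.
€264.1: truthful payoff €235.6, deviation payoff €0 → loss €235.6.
€489.4: truthful payoff €10.3, deviation payoff €0 → loss €10.3.
€463.1: truthful payoff €36.6, deviation payoff €0 → loss €36.6.
€443.2: truthful payoff €56.5, deviation payoff €0 → loss €56.5.
€415.2: truthful payoff €84.5, deviation payoff €0 → loss €84.5.
Total loss = €149.3 + €118.4 + €235.6 + €10.3 + €36.6 + €56.5 + €84.5 = €691.2.
Truthful bidding weakly dominates here: raising your bid can only win items priced above your value, and lowering it can only forfeit items priced below.

€691.2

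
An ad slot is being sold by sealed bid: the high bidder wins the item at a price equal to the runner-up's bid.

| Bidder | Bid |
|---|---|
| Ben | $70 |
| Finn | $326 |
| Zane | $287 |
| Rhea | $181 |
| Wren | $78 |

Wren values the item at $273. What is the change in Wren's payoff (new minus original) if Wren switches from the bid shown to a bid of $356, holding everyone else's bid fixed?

−$53

The highest bid among the other bidders is $326; Wren's bid doesn't change that.
Original bid $78: Wren is not highest (top rival bid is $326); payoff $0.
Alternative bid $356: Wren is highest, pays the top rival bid $326; payoff $273 − $326 = −$53.
Change in payoff = −$53 − ($0) = −$53.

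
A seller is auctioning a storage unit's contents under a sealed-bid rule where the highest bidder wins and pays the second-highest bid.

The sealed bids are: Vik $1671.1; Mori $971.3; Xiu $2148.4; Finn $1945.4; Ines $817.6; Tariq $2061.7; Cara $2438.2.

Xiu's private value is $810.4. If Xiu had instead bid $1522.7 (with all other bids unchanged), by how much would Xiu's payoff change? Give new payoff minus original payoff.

$0

The highest bid among the other bidders is $2438.2; Xiu's bid doesn't change that.
Original bid $2148.4: Xiu is not highest (top rival bid is $2438.2); payoff $0.
Alternative bid $1522.7: Xiu is not highest (top rival bid is $2438.2); payoff $0.
Change in payoff = $0 − ($0) = $0.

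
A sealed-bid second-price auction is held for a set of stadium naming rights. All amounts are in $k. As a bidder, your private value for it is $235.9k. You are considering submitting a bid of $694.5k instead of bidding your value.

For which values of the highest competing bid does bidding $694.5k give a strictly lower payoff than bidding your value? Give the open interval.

If the competing bid is below $235.9k, both bids win at the same price — no difference.
If it is above $694.5k, both bids lose — no difference.
If it lies strictly between $235.9k and $694.5k, bidding your value loses (payoff 0) while bidding $694.5k wins at a price above your value (payoff negative).
So the deviation strictly hurts on the open interval ($235.9k, $694.5k).

($235.9k, $694.5k)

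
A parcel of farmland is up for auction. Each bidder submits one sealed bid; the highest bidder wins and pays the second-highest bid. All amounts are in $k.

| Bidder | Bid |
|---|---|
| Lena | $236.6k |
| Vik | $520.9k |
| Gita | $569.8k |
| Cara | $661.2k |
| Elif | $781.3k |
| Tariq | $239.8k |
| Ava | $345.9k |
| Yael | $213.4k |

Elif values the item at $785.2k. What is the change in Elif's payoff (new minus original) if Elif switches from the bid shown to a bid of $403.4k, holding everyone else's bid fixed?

−$124k

The highest bid among the other bidders is $661.2k; Elif's bid doesn't change that.
Original bid $781.3k: Elif is highest, pays the top rival bid $661.2k; payoff $785.2k − $661.2k = $124k.
Alternative bid $403.4k: Elif is not highest (top rival bid is $661.2k); payoff $0k.
Change in payoff = $0k − ($124k) = −$124k.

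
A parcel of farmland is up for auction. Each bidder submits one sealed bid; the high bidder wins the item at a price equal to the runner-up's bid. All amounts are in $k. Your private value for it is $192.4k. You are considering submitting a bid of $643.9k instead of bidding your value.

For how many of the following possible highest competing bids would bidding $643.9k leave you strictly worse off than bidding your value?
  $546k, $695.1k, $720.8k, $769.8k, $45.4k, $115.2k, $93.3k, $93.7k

The deviation hurts exactly when the highest competing bid lies strictly between $192.4k and $643.9k — overbidding then wins at a price above your value.
$546k: inside the interval → strictly worse (loss $353.6k).
$695.1k: above both → same outcome either way.
$720.8k: above both → same outcome either way.
$769.8k: above both → same outcome either way.
$45.4k: below both → same outcome either way.
$115.2k: below both → same outcome either way.
$93.3k: below both → same outcome either way.
$93.7k: below both → same outcome either way.
Count: 1.

1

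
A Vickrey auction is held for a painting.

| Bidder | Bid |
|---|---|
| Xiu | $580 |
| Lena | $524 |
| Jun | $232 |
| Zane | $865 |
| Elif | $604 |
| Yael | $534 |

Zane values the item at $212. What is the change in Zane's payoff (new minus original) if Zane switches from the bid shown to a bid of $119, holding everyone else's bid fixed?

The highest bid among the other bidders is $604; Zane's bid doesn't change that.
Original bid $865: Zane is highest, pays the top rival bid $604; payoff $212 − $604 = −$392.
Alternative bid $119: Zane is not highest (top rival bid is $604); payoff $0.
Change in payoff = $0 − (−$392) = $392.

$392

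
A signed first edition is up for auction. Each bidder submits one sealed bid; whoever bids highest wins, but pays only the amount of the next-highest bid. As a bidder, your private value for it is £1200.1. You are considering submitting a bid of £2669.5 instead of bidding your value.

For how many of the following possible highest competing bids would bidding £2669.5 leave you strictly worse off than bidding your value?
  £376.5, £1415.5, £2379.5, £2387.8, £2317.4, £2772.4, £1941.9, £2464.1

The deviation hurts exactly when the highest competing bid lies strictly between £1200.1 and £2669.5 — overbidding then wins at a price above your value.
£376.5: below both → same outcome either way.
£1415.5: inside the interval → strictly worse (loss £215.4).
£2379.5: inside the interval → strictly worse (loss £1179.4).
£2387.8: inside the interval → strictly worse (loss £1187.7).
£2317.4: inside the interval → strictly worse (loss £1117.3).
£2772.4: above both → same outcome either way.
£1941.9: inside the interval → strictly worse (loss £741.8).
£2464.1: inside the interval → strictly worse (loss £1264).
Count: 6.

6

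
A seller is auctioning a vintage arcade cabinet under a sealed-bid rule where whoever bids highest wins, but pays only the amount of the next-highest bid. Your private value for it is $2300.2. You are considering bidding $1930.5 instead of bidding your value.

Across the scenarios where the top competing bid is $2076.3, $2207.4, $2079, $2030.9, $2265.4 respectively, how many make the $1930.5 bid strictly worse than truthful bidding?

5

The deviation hurts exactly when the highest competing bid lies strictly between $1930.5 and $2300.2 — underbidding then forfeits a profitable win.
$2076.3: inside the interval → strictly worse (loss $223.9).
$2207.4: inside the interval → strictly worse (loss $92.8).
$2079: inside the interval → strictly worse (loss $221.2).
$2030.9: inside the interval → strictly worse (loss $269.3).
$2265.4: inside the interval → strictly worse (loss $34.8).
Count: 5.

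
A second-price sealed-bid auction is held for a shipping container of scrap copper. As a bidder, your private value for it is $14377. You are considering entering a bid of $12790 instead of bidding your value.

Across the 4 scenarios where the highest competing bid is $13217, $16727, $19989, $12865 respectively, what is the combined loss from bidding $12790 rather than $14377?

The deviation costs you only when the competing bid falls strictly between $12790 and $14377; elsewhere both bids give the same outcome.
$13217: truthful payoff $1160, deviation payoff $0 → loss $1160.
$16727: outcomes coincide → loss $0.
$19989: outcomes coincide → loss $0.
$12865: truthful payoff $1512, deviation payoff $0 → loss $1512.
Total loss = $1160 + $1512 = $2672.

$2672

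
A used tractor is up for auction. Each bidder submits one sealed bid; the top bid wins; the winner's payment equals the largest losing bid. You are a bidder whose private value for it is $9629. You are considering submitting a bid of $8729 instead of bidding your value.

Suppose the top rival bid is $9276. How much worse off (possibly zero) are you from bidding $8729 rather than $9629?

$353

Bidding your value $9629: you win (since $9629 > $9276) and pay $9276. Payoff $353.
Bidding $8729: you lose. Payoff $0.
The competing bid $9276 lies between your shaded bid and your value, so underbidding forfeits an item you could have won at a profitable price.
Loss from deviating = $353 − ($0) = $353.
Because the price is fixed by the runner-up's bid, deviating from your value can only change a good outcome into a bad one — never the reverse.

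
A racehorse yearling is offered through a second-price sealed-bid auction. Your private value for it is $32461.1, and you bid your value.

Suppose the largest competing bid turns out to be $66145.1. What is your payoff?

$0

Your bid $32461.1 is below the highest competing bid $66145.1, so you lose.
A losing bidder pays nothing and receives nothing: payoff = $0.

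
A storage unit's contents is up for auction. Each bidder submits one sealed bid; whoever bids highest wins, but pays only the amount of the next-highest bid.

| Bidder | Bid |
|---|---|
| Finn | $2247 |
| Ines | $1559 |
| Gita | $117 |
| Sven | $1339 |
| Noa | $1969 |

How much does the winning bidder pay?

Highest bid: Finn at $2247, so Finn wins.
Second-highest bid: Noa at $1969 — that is the price the winner pays.

$1969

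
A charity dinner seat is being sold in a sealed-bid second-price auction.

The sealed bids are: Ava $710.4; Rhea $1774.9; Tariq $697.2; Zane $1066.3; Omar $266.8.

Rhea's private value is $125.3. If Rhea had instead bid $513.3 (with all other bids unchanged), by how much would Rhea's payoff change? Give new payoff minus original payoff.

The highest bid among the other bidders is $1066.3; Rhea's bid doesn't change that.
Original bid $1774.9: Rhea is highest, pays the top rival bid $1066.3; payoff $125.3 − $1066.3 = −$941.
Alternative bid $513.3: Rhea is not highest (top rival bid is $1066.3); payoff $0.
Change in payoff = $0 − (−$941) = $941.

$941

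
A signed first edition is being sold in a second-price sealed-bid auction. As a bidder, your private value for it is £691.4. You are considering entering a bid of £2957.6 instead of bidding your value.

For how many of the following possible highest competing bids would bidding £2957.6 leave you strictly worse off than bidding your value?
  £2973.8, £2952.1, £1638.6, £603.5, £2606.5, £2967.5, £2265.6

The deviation hurts exactly when the highest competing bid lies strictly between £691.4 and £2957.6 — overbidding then wins at a price above your value.
£2973.8: above both → same outcome either way.
£2952.1: inside the interval → strictly worse (loss £2260.7).
£1638.6: inside the interval → strictly worse (loss £947.2).
£603.5: below both → same outcome either way.
£2606.5: inside the interval → strictly worse (loss £1915.1).
£2967.5: above both → same outcome either way.
£2265.6: inside the interval → strictly worse (loss £1574.2).
Count: 4.

4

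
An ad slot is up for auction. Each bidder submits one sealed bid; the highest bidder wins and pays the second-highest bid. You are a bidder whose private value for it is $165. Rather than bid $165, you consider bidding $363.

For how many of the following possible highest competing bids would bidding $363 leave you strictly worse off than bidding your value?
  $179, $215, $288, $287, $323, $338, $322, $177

8

The deviation hurts exactly when the highest competing bid lies strictly between $165 and $363 — overbidding then wins at a price above your value.
$179: inside the interval → strictly worse (loss $14).
$215: inside the interval → strictly worse (loss $50).
$288: inside the interval → strictly worse (loss $123).
$287: inside the interval → strictly worse (loss $122).
$323: inside the interval → strictly worse (loss $158).
$338: inside the interval → strictly worse (loss $173).
$322: inside the interval → strictly worse (loss $157).
$177: inside the interval → strictly worse (loss $12).
Count: 8.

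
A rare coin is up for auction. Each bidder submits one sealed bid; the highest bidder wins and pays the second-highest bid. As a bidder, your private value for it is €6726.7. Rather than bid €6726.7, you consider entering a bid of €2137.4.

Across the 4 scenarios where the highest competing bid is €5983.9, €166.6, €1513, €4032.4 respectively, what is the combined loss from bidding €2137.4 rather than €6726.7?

The deviation costs you only when the competing bid falls strictly between €2137.4 and €6726.7; elsewhere both bids give the same outcome.
€5983.9: truthful payoff €742.8, deviation payoff €0 → loss €742.8.
€166.6: outcomes coincide → loss €0.
€1513: outcomes coincide → loss €0.
€4032.4: truthful payoff €2694.3, deviation payoff €0 → loss €2694.3.
Total loss = €742.8 + €2694.3 = €3437.1.
Truthful bidding weakly dominates here: raising your bid can only win items priced above your value, and lowering it can only forfeit items priced below.

€3437.1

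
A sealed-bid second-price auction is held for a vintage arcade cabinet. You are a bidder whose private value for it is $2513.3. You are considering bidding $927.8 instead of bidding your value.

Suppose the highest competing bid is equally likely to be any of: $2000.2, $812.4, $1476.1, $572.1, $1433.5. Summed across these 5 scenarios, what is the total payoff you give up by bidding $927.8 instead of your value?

$2630.1

The deviation costs you only when the competing bid falls strictly between $927.8 and $2513.3; elsewhere both bids give the same outcome.
$2000.2: truthful payoff $513.1, deviation payoff $0 → loss $513.1.
$812.4: outcomes coincide → loss $0.
$1476.1: truthful payoff $1037.2, deviation payoff $0 → loss $1037.2.
$572.1: outcomes coincide → loss $0.
$1433.5: truthful payoff $1079.8, deviation payoff $0 → loss $1079.8.
Total loss = $513.1 + $1037.2 + $1079.8 = $2630.1.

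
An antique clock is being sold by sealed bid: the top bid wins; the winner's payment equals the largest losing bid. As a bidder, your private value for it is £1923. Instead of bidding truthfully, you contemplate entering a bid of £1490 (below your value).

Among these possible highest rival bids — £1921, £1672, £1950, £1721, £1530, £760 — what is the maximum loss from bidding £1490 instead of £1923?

£393

£1921: truthful gives £2, deviation gives £0 → loss £2.
£1672: truthful gives £251, deviation gives £0 → loss £251.
£1950: same outcome either way → loss £0.
£1721: truthful gives £202, deviation gives £0 → loss £202.
£1530: truthful gives £393, deviation gives £0 → loss £393.
£760: same outcome either way → loss £0.
Maximum loss: £393.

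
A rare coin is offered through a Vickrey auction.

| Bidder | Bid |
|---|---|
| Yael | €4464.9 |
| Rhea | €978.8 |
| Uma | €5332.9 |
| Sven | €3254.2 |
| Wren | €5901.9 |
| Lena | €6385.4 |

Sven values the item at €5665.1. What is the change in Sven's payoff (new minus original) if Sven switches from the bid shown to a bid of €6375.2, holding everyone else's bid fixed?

€0

The highest bid among the other bidders is €6385.4; Sven's bid doesn't change that.
Original bid €3254.2: Sven is not highest (top rival bid is €6385.4); payoff €0.
Alternative bid €6375.2: Sven is not highest (top rival bid is €6385.4); payoff €0.
Change in payoff = €0 − (€0) = €0.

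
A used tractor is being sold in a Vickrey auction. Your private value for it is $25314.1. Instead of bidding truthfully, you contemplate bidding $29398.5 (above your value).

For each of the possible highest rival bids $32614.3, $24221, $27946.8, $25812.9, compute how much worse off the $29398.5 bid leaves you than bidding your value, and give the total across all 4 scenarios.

$3131.5

The deviation costs you only when the competing bid falls strictly between $25314.1 and $29398.5; elsewhere both bids give the same outcome.
$32614.3: outcomes coincide → loss $0.
$24221: outcomes coincide → loss $0.
$27946.8: truthful payoff $0, deviation payoff −$2632.7 → loss $2632.7.
$25812.9: truthful payoff $0, deviation payoff −$498.8 → loss $498.8.
Total loss = $2632.7 + $498.8 = $3131.5.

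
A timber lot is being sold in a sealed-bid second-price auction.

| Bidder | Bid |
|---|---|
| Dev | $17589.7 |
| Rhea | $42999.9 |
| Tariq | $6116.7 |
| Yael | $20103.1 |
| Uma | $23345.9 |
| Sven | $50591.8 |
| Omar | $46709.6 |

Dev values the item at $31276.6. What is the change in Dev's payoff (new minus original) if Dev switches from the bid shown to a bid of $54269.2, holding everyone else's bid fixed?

The highest bid among the other bidders is $50591.8; Dev's bid doesn't change that.
Original bid $17589.7: Dev is not highest (top rival bid is $50591.8); payoff $0.
Alternative bid $54269.2: Dev is highest, pays the top rival bid $50591.8; payoff $31276.6 − $50591.8 = −$19315.2.
Change in payoff = −$19315.2 − ($0) = −$19315.2.

−$19315.2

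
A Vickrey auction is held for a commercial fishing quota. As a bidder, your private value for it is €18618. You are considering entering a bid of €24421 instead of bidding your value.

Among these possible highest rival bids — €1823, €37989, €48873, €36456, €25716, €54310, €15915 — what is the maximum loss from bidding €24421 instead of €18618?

€0

€1823: same outcome either way → loss €0.
€37989: same outcome either way → loss €0.
€48873: same outcome either way → loss €0.
€36456: same outcome either way → loss €0.
€25716: same outcome either way → loss €0.
€54310: same outcome either way → loss €0.
€15915: same outcome either way → loss €0.
Maximum loss: €0.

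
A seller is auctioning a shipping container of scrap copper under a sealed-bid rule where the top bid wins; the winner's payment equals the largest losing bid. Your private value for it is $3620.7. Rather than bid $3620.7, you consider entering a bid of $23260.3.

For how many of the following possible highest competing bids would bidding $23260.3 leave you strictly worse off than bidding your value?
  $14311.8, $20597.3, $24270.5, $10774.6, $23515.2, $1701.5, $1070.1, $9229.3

The deviation hurts exactly when the highest competing bid lies strictly between $3620.7 and $23260.3 — overbidding then wins at a price above your value.
$14311.8: inside the interval → strictly worse (loss $10691.1).
$20597.3: inside the interval → strictly worse (loss $16976.6).
$24270.5: above both → same outcome either way.
$10774.6: inside the interval → strictly worse (loss $7153.9).
$23515.2: above both → same outcome either way.
$1701.5: below both → same outcome either way.
$1070.1: below both → same outcome either way.
$9229.3: inside the interval → strictly worse (loss $5608.6).
Count: 4.

4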